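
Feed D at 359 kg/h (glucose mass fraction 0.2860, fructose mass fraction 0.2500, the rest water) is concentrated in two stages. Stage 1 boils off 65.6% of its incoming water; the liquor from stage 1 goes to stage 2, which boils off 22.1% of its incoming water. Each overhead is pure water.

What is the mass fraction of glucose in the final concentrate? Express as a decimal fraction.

0.4331

water in feed = 359×0.464 = 166.58 kg/h.
After stage 1: water left = (1−0.656)×166.58 = 57.302; stream total = 249.73 kg/h.
After stage 2: water left = (1−0.221)×57.302 = 44.638; final concentrate = 237.06 kg/h.
glucose fraction = 102.67/237.06 = 0.4331.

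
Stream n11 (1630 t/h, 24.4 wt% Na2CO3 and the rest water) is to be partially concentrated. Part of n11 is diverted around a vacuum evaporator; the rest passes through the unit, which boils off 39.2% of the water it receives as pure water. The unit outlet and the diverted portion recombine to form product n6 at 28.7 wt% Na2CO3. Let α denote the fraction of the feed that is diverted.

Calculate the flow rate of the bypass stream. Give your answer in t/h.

All 1630×0.244 = 397.72 t/h of Na2CO3 reaches n6, so n6 = 397.72/0.287 = 1385.8 t/h and vapour = 244.22 t/h.
The evaporator receives (1−α)·1630 of feed at 0.756 water and removes 0.392 of that water:
0.392×0.756×(1−α)×1630 = 244.22
(1−α) = 244.22/483.05 = 0.5056;  α = 0.4944.
Bypass flow = 0.4944×1630 = 805.93 t/h.

805.9 t/h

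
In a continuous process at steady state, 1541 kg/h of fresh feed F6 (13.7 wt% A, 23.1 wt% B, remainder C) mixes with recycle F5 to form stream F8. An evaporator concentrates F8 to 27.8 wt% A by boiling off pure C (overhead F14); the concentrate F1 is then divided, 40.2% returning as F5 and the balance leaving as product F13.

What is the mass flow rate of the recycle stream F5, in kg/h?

510.5 kg/h

Overall A balance (none leaves overhead): A in fresh feed = A in product, i.e. 1541×0.137 = (1−0.402)·F1·0.278.
F1 = 211.12/(0.278×0.598) = 1269.9 kg/h.
Recycle F5 = 0.402×1269.9 = 510.51 kg/h.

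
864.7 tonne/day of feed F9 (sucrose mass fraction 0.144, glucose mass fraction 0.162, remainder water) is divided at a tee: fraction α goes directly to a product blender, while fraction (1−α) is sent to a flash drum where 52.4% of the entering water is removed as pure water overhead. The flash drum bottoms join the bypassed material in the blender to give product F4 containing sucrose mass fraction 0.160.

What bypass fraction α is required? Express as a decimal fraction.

0.725

All 864.7×0.144 = 124.52 tonne/day of sucrose reaches F4, so F4 = 124.52/0.160 = 778.23 tonne/day and vapour = 86.47 tonne/day.
The evaporator receives (1−α)·864.7 of feed at 0.694 water and removes 0.524 of that water:
0.524×0.694×(1−α)×864.7 = 86.47
(1−α) = 86.47/314.45 = 0.2750;  α = 0.7250.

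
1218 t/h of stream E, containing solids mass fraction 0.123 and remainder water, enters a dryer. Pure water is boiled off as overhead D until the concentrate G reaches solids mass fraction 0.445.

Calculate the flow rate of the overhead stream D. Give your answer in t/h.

solids is conserved: 1218×0.123 = 149.81 t/h all reports to the concentrate.
Concentrate = 149.81/(target fraction) = 336.66 t/h.
Overhead = 1218 − 336.66 = 881.34 t/h.

881.3 t/h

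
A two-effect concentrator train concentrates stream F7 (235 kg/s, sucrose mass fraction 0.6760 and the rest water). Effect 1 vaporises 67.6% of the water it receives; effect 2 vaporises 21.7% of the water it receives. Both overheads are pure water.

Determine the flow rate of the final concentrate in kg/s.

water in feed = 235×0.324 = 76.14 kg/s.
After stage 1: water left = (1−0.676)×76.14 = 24.669; stream total = 183.53 kg/s.
After stage 2: water left = (1−0.217)×24.669 = 19.316; final concentrate = 178.18 kg/s.

178.2 kg/s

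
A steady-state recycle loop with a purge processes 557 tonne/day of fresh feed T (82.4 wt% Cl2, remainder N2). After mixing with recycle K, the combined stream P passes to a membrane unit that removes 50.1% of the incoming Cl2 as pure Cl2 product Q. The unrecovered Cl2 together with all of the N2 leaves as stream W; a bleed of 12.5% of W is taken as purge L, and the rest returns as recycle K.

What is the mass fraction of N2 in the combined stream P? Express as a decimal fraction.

N2 enters only via T and leaves only via the purge: 557×0.176 = 0.125×(N2 in W), and the membrane unit passes all N2, so N2 in P = N2 in W = 784.26 tonne/day.
Cl2 in P: m_A = 557×0.824 + (1−0.125)·(1−0.501)·m_A, so m_A = 458.97/0.5634 = 814.68 tonne/day.
P = 814.68 + 784.26 = 1598.9 tonne/day.
N2 fraction in P = 784.26/1598.9 = 0.490.

0.490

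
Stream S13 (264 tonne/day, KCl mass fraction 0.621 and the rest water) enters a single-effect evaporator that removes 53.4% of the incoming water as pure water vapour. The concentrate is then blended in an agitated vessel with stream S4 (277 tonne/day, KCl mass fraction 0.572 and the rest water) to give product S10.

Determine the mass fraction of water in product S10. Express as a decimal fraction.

Vapour removed = 0.534×0.379×264 = 53.43 tonne/day; concentrate = 210.57 tonne/day.
water reaching the mixer = 46.626 (from concentrate) + 277×0.428 = 165.18 tonne/day.
Product flow = 210.57 + 277 = 487.57 tonne/day; water fraction = 0.339.

0.339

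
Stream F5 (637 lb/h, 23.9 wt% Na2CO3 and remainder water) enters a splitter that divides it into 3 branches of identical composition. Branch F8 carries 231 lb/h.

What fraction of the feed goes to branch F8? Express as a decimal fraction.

Fraction to F8 = 231/637 = 0.3626.

0.363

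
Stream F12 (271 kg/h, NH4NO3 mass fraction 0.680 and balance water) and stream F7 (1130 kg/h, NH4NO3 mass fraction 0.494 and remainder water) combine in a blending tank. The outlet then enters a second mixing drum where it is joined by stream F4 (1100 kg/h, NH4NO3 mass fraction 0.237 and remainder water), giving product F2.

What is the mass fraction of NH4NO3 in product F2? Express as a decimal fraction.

0.401

Overall, product flow = 2501 kg/h.
NH4NO3 in = 271×0.680 + 1130×0.494 + 1100×0.237 = 1003.2 kg/h.
NH4NO3 fraction in F2 = 0.401.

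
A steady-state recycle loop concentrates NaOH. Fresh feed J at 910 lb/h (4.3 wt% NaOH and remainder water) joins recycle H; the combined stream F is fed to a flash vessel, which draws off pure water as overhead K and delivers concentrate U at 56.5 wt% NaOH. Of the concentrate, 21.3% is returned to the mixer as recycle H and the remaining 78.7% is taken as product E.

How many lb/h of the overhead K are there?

840.7 lb/h

Overall NaOH balance (none leaves overhead): NaOH in fresh feed = NaOH in product, i.e. 910×0.043 = (1−0.213)·U·0.565.
U = 39.13/(0.565×0.787) = 88.001 lb/h.
Recycle H = 0.213×88.001 = 18.744 lb/h.
Combined feed F = 910 + 18.744 = 928.74 lb/h.
Overhead K = F − U = 928.74 − 88.001 = 840.74 lb/h.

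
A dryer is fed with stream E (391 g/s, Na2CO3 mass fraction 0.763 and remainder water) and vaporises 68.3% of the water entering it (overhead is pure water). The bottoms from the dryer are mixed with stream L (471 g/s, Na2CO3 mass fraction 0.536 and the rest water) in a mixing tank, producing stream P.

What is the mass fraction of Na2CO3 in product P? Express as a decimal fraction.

Vapour removed = 0.683×0.237×391 = 63.292 g/s; concentrate = 327.71 g/s.
Na2CO3 reaching the mixer = 298.33 (from concentrate) + 471×0.536 = 550.79 g/s.
Product flow = 327.71 + 471 = 798.71 g/s; Na2CO3 fraction = 0.690.

0.690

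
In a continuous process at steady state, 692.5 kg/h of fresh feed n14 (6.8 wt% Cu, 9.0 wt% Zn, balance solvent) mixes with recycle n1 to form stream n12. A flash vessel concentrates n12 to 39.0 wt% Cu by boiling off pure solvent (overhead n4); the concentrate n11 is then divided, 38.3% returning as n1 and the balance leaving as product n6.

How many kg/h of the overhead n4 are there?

571.8 kg/h

Overall Cu balance (none leaves overhead): Cu in fresh feed = Cu in product, i.e. 692.5×0.068 = (1−0.383)·n11·0.390.
n11 = 47.09/(0.390×0.617) = 195.69 kg/h.
Recycle n1 = 0.383×195.69 = 74.951 kg/h.
Combined feed n12 = 692.5 + 74.951 = 767.45 kg/h.
Overhead n4 = n12 − n11 = 767.45 − 195.69 = 571.76 kg/h.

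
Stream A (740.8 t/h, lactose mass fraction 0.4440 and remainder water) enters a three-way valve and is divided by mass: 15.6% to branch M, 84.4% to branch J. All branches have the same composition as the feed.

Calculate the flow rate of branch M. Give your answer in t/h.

Branch M flow = 0.156×740.8 = 115.56 t/h.

115.6 t/h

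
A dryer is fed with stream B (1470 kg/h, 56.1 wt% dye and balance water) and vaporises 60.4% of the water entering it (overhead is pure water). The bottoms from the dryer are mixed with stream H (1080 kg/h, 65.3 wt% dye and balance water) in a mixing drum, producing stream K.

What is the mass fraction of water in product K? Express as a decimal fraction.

Vapour removed = 0.604×0.439×1470 = 389.78 kg/h; concentrate = 1080.2 kg/h.
water reaching the mixer = 255.55 (from concentrate) + 1080×0.347 = 630.31 kg/h.
Product flow = 1080.2 + 1080 = 2160.2 kg/h; water fraction = 0.292.

0.292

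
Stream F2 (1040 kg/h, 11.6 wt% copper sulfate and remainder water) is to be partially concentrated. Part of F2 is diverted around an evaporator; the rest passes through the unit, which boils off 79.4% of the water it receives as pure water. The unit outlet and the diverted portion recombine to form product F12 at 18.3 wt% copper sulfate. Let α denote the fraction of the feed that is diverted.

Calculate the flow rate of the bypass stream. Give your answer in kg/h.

497.5 kg/h

All 1040×0.116 = 120.64 kg/h of copper sulfate reaches F12, so F12 = 120.64/0.183 = 659.23 kg/h and vapour = 380.77 kg/h.
The evaporator receives (1−α)·1040 of feed at 0.884 water and removes 0.794 of that water:
0.794×0.884×(1−α)×1040 = 380.77
(1−α) = 380.77/729.97 = 0.5216;  α = 0.4784.
Bypass flow = 0.4784×1040 = 497.52 kg/h.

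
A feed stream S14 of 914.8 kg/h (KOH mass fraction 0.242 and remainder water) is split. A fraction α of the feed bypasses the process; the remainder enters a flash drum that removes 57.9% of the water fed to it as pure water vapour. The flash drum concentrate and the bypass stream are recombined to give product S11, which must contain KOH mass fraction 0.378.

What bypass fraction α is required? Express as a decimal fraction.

All 914.8×0.242 = 221.38 kg/h of KOH reaches S11, so S11 = 221.38/0.378 = 585.67 kg/h and vapour = 329.13 kg/h.
The evaporator receives (1−α)·914.8 of feed at 0.758 water and removes 0.579 of that water:
0.579×0.758×(1−α)×914.8 = 329.13
(1−α) = 329.13/401.49 = 0.8198;  α = 0.1802.

0.180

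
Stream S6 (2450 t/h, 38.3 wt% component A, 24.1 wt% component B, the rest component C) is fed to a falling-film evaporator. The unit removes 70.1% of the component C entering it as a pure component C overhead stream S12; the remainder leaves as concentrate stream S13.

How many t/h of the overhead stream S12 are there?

component C entering = 2450×0.376 = 921.2 t/h; overhead removed = 0.701×921.2 = 645.76 t/h.

645.8 t/h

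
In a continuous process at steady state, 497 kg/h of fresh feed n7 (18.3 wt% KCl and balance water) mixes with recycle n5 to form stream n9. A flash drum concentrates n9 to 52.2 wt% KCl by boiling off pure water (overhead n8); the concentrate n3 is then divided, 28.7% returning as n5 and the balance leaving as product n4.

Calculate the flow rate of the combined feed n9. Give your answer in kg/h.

Overall KCl balance (none leaves overhead): KCl in fresh feed = KCl in product, i.e. 497×0.183 = (1−0.287)·n3·0.522.
n3 = 90.951/(0.522×0.713) = 244.37 kg/h.
Recycle n5 = 0.287×244.37 = 70.134 kg/h.
Combined feed n9 = 497 + 70.134 = 567.13 kg/h.

567.1 kg/h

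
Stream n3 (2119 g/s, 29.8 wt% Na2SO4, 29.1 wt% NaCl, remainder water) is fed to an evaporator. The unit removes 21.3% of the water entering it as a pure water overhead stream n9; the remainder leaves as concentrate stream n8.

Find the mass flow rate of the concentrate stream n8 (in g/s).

1933 g/s

water entering = 2119×0.411 = 870.91 g/s; overhead removed = 0.213×870.91 = 185.5 g/s.
Concentrate = 2119 − 185.5 = 1933.5 g/s.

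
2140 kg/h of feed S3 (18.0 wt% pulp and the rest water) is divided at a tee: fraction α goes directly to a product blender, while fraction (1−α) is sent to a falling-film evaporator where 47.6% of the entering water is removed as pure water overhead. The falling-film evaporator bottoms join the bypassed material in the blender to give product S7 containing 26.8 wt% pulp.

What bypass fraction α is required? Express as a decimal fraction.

0.159

All 2140×0.180 = 385.2 kg/h of pulp reaches S7, so S7 = 385.2/0.268 = 1437.3 kg/h and vapour = 702.69 kg/h.
The evaporator receives (1−α)·2140 of feed at 0.820 water and removes 0.476 of that water:
0.476×0.820×(1−α)×2140 = 702.69
(1−α) = 702.69/835.28 = 0.8413;  α = 0.1587.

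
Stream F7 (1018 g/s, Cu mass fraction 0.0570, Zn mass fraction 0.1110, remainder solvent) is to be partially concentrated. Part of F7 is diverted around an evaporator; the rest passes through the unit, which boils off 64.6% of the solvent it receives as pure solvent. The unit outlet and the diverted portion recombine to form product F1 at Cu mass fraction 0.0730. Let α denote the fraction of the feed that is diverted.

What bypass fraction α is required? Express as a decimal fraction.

0.592

All 1018×0.057 = 58.026 g/s of Cu reaches F1, so F1 = 58.026/0.073 = 794.88 g/s and vapour = 223.12 g/s.
The evaporator receives (1−α)·1018 of feed at 0.832 solvent and removes 0.646 of that solvent:
0.646×0.832×(1−α)×1018 = 223.12
(1−α) = 223.12/547.15 = 0.4078;  α = 0.5922.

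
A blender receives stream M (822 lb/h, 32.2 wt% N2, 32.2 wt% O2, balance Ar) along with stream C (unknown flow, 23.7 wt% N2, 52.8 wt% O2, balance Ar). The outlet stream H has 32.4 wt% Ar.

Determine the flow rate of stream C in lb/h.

Let C be the unknown flow. Total out = 822 + C.
Ar balance: 292.63 + 0.235·C = 0.324·(822 + C)
(0.235 − 0.324)·C = 0.324×822 − 292.63 = -26.304
C = -26.304 / -0.089 = 295.55 lb/h

295.6 lb/h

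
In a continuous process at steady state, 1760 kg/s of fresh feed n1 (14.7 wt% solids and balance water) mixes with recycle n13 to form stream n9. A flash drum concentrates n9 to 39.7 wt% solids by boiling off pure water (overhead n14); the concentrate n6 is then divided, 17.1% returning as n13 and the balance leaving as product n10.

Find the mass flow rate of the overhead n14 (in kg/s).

1108 kg/s

Overall solids balance (none leaves overhead): solids in fresh feed = solids in product, i.e. 1760×0.147 = (1−0.171)·n6·0.397.
n6 = 258.72/(0.397×0.829) = 786.11 kg/s.
Recycle n13 = 0.171×786.11 = 134.43 kg/s.
Combined feed n9 = 1760 + 134.43 = 1894.4 kg/s.
Overhead n14 = n9 − n6 = 1894.4 − 786.11 = 1108.3 kg/s.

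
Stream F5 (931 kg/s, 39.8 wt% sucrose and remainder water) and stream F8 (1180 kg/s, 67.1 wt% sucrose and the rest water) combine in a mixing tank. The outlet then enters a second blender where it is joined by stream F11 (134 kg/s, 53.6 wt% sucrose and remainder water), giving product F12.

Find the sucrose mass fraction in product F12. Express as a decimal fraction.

Overall, product flow = 2245 kg/s.
sucrose in = 931×0.398 + 1180×0.671 + 134×0.536 = 1234.1 kg/s.
sucrose fraction in F12 = 0.550.

0.550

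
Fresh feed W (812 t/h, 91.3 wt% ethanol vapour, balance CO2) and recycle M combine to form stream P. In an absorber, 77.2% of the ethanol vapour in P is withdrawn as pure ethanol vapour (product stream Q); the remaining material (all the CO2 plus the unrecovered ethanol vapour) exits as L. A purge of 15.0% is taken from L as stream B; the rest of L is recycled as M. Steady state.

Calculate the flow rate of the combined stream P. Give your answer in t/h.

CO2 enters only via W and leaves only via the purge: 812×0.087 = 0.150×(CO2 in L), and the absorber passes all CO2, so CO2 in P = CO2 in L = 470.96 t/h.
ethanol vapour in P: m_A = 812×0.913 + (1−0.150)·(1−0.772)·m_A, so m_A = 741.36/0.8062 = 919.57 t/h.
P = 919.57 + 470.96 = 1390.5 t/h.

1391 t/h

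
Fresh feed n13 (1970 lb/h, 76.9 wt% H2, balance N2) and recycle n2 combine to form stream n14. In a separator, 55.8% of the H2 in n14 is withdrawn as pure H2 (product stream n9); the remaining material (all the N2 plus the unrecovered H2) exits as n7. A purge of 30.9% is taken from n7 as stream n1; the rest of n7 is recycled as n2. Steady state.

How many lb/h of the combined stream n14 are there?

N2 enters only via n13 and leaves only via the purge: 1970×0.231 = 0.309×(N2 in n7), and the separator passes all N2, so N2 in n14 = N2 in n7 = 1472.7 lb/h.
H2 in n14: m_A = 1970×0.769 + (1−0.309)·(1−0.558)·m_A, so m_A = 1514.9/0.6946 = 2181.1 lb/h.
n14 = 2181.1 + 1472.7 = 3653.8 lb/h.

3654 lb/h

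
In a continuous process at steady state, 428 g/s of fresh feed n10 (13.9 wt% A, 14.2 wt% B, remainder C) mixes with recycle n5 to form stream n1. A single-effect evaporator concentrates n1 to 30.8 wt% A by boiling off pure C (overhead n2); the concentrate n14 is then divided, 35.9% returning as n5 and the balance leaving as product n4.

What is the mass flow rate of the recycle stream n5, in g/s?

108.2 g/s

Overall A balance (none leaves overhead): A in fresh feed = A in product, i.e. 428×0.139 = (1−0.359)·n14·0.308.
n14 = 59.492/(0.308×0.641) = 301.34 g/s.
Recycle n5 = 0.359×301.34 = 108.18 g/s.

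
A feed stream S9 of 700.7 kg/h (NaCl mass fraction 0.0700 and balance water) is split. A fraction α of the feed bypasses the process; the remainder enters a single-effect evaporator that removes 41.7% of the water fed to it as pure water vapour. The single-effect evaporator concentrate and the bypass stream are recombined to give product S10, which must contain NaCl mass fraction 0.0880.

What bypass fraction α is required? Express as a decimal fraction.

0.473

All 700.7×0.070 = 49.049 kg/h of NaCl reaches S10, so S10 = 49.049/0.088 = 557.38 kg/h and vapour = 143.32 kg/h.
The evaporator receives (1−α)·700.7 of feed at 0.930 water and removes 0.417 of that water:
0.417×0.930×(1−α)×700.7 = 143.32
(1−α) = 143.32/271.74 = 0.5274;  α = 0.4726.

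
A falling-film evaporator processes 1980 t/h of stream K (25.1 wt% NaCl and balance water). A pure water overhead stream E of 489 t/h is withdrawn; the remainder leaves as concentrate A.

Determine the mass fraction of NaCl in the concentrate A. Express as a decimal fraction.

NaCl is not removed: 1980×0.251 = 496.98 t/h of NaCl enters A.
Concentrate = 1980 − 489 = 1491 t/h.
Mass fraction = 496.98/1491 = 0.3333.

0.3333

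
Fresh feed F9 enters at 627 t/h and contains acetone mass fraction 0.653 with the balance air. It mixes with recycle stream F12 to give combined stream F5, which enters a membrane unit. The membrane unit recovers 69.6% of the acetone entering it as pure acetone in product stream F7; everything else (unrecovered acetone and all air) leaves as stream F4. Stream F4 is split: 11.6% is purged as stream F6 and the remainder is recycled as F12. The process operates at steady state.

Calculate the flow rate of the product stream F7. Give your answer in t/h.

389.7 t/h

acetone in F5: m_A = 627×0.653 + (1−0.116)·(1−0.696)·m_A, so m_A = 409.43/0.7313 = 559.89 t/h.
Product F7 = 0.696×559.89 = 389.69 t/h.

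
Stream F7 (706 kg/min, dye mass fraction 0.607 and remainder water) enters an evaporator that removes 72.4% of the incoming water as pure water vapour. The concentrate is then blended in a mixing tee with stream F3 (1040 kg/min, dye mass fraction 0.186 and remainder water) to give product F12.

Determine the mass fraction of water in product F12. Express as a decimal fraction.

Vapour removed = 0.724×0.393×706 = 200.88 kg/min; concentrate = 505.12 kg/min.
water reaching the mixer = 76.578 (from concentrate) + 1040×0.814 = 923.14 kg/min.
Product flow = 505.12 + 1040 = 1545.1 kg/min; water fraction = 0.597.

0.597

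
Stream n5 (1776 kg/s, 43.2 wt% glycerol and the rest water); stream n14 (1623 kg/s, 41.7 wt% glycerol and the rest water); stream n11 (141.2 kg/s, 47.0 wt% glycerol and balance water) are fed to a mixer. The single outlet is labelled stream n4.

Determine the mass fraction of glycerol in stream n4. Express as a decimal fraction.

0.4266

Total flow out = 1776 + 1623 + 141.2 = 3540.2 kg/s.
glycerol in = 1776×0.432 + 1623×0.417 + 141.2×0.470 = 1510.4 kg/s.
glycerol mass fraction in n4 = 1510.4/3540.2 = 0.4266.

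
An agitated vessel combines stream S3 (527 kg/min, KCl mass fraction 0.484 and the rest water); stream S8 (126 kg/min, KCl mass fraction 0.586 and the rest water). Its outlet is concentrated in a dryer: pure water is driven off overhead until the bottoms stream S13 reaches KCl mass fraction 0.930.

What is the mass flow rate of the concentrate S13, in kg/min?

KCl entering = 527×0.484 + 126×0.586 = 328.9 kg/min.
All KCl reports to S13, so S13 = 328.9/0.930 = 353.66 kg/min.

353.7 kg/min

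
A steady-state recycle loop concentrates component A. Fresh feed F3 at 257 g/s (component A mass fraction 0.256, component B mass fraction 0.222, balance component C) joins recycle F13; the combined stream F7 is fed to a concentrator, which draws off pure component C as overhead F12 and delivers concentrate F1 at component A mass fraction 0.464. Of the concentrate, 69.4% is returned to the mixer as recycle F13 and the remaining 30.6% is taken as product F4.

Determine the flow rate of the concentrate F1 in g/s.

463.4 g/s

Overall component A balance (none leaves overhead): component A in fresh feed = component A in product, i.e. 257×0.256 = (1−0.694)·F1·0.464.
F1 = 65.792/(0.464×0.306) = 463.38 g/s.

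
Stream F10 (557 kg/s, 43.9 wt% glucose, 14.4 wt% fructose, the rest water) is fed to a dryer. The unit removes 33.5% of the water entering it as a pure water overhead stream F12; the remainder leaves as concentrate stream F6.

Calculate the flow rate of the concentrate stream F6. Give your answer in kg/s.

water entering = 557×0.417 = 232.27 kg/s; overhead removed = 0.335×232.27 = 77.81 kg/s.
Concentrate = 557 − 77.81 = 479.19 kg/s.

479.2 kg/s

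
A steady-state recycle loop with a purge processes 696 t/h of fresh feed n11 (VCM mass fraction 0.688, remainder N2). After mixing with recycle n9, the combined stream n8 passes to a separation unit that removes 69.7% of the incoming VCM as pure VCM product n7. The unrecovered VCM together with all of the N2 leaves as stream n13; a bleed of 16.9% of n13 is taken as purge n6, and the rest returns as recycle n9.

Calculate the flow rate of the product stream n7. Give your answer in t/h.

446.1 t/h

VCM in n8: m_A = 696×0.688 + (1−0.169)·(1−0.697)·m_A, so m_A = 478.85/0.7482 = 639.99 t/h.
Product n7 = 0.697×639.99 = 446.08 t/h.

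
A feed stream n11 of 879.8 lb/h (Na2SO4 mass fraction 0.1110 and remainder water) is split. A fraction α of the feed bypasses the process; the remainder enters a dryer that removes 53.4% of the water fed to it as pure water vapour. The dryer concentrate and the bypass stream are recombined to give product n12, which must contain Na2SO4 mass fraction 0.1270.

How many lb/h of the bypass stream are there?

646.3 lb/h

All 879.8×0.111 = 97.658 lb/h of Na2SO4 reaches n12, so n12 = 97.658/0.127 = 768.96 lb/h and vapour = 110.84 lb/h.
The evaporator receives (1−α)·879.8 of feed at 0.889 water and removes 0.534 of that water:
0.534×0.889×(1−α)×879.8 = 110.84
(1−α) = 110.84/417.66 = 0.2654;  α = 0.7346.
Bypass flow = 0.7346×879.8 = 646.32 lb/h.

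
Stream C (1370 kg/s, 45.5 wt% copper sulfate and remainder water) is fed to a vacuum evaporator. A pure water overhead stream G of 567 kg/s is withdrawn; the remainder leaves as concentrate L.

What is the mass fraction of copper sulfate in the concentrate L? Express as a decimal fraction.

copper sulfate is not removed: 1370×0.455 = 623.35 kg/s of copper sulfate enters L.
Concentrate = 1370 − 567 = 803 kg/s.
Mass fraction = 623.35/803 = 0.776.

0.776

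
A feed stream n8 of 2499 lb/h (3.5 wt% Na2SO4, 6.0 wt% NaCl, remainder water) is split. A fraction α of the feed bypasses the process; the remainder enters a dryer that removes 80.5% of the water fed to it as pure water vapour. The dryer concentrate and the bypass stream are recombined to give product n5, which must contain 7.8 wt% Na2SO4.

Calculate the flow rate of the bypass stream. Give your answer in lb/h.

608 lb/h

All 2499×0.035 = 87.465 lb/h of Na2SO4 reaches n5, so n5 = 87.465/0.078 = 1121.3 lb/h and vapour = 1377.7 lb/h.
The evaporator receives (1−α)·2499 of feed at 0.905 water and removes 0.805 of that water:
0.805×0.905×(1−α)×2499 = 1377.7
(1−α) = 1377.7/1820.6 = 0.7567;  α = 0.2433.
Bypass flow = 0.2433×2499 = 607.98 lb/h.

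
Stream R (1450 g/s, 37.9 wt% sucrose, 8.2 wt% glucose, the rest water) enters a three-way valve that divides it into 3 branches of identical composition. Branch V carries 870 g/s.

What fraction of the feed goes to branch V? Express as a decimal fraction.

0.600

Fraction to V = 870/1450 = 0.6000.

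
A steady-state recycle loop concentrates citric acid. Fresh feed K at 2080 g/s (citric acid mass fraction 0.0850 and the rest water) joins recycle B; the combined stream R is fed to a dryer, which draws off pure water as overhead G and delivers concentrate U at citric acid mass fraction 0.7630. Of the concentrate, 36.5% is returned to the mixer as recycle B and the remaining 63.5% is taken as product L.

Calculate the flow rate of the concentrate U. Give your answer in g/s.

Overall citric acid balance (none leaves overhead): citric acid in fresh feed = citric acid in product, i.e. 2080×0.085 = (1−0.365)·U·0.763.
U = 176.8/(0.763×0.635) = 364.91 g/s.

364.9 g/s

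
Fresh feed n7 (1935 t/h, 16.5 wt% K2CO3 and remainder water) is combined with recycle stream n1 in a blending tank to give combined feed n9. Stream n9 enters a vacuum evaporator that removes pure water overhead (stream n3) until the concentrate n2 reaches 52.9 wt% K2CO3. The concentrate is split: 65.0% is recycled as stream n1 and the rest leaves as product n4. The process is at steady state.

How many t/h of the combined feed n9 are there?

3056 t/h

Overall K2CO3 balance (none leaves overhead): K2CO3 in fresh feed = K2CO3 in product, i.e. 1935×0.165 = (1−0.650)·n2·0.529.
n2 = 319.28/(0.529×0.350) = 1724.4 t/h.
Recycle n1 = 0.650×1724.4 = 1120.9 t/h.
Combined feed n9 = 1935 + 1120.9 = 3055.9 t/h.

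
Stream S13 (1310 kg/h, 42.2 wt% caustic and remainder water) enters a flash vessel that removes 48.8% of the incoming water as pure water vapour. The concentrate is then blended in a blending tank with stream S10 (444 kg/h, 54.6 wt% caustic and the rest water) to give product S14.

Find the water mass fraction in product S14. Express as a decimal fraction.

0.426

Vapour removed = 0.488×0.578×1310 = 369.5 kg/h; concentrate = 940.5 kg/h.
water reaching the mixer = 387.68 (from concentrate) + 444×0.454 = 589.25 kg/h.
Product flow = 940.5 + 444 = 1384.5 kg/h; water fraction = 0.426.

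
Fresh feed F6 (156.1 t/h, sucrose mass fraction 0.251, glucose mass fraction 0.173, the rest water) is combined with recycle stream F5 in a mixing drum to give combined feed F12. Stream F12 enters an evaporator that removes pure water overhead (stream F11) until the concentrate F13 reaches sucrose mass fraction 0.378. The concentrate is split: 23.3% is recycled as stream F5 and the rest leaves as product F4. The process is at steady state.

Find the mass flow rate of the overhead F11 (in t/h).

52.45 t/h

Overall sucrose balance (none leaves overhead): sucrose in fresh feed = sucrose in product, i.e. 156.1×0.251 = (1−0.233)·F13·0.378.
F13 = 39.181/(0.378×0.767) = 135.14 t/h.
Recycle F5 = 0.233×135.14 = 31.488 t/h.
Combined feed F12 = 156.1 + 31.488 = 187.59 t/h.
Overhead F11 = F12 − F13 = 187.59 − 135.14 = 52.446 t/h.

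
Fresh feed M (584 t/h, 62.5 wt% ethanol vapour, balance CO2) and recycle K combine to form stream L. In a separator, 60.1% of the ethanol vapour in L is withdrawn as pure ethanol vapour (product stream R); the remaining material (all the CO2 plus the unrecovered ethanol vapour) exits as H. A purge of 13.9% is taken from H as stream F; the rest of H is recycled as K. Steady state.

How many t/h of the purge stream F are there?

249.8 t/h

CO2 enters only via M and leaves only via the purge: 584×0.375 = 0.139×(CO2 in H), and the separator passes all CO2, so CO2 in L = CO2 in H = 1575.5 t/h.
ethanol vapour in L: m_A = 584×0.625 + (1−0.139)·(1−0.601)·m_A, so m_A = 365/0.6565 = 556.01 t/h.
H = (1−0.601)×556.01 + 1575.5 = 1797.4 t/h.
Purge F = 0.139×1797.4 = 249.84 t/h.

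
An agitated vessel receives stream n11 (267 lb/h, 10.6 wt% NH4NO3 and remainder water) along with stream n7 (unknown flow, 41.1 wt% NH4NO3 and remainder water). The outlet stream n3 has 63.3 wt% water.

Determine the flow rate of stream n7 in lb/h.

Let n7 be the unknown flow. Total out = 267 + n7.
water balance: 238.7 + 0.589·n7 = 0.633·(267 + n7)
(0.589 − 0.633)·n7 = 0.633×267 − 238.7 = -69.687
n7 = -69.687 / -0.044 = 1583.8 lb/h

1584 lb/h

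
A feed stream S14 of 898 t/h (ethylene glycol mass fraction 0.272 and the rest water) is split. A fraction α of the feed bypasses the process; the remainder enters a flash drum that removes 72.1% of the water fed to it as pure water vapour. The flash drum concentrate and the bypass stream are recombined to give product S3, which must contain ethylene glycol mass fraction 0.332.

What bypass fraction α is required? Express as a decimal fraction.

0.656

All 898×0.272 = 244.26 t/h of ethylene glycol reaches S3, so S3 = 244.26/0.332 = 735.71 t/h and vapour = 162.29 t/h.
The evaporator receives (1−α)·898 of feed at 0.728 water and removes 0.721 of that water:
0.721×0.728×(1−α)×898 = 162.29
(1−α) = 162.29/471.35 = 0.3443;  α = 0.6557.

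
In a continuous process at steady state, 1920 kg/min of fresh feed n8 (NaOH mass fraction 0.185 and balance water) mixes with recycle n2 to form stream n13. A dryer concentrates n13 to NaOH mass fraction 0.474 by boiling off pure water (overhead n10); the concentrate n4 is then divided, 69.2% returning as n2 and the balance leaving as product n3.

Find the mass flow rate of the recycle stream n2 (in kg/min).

1684 kg/min

Overall NaOH balance (none leaves overhead): NaOH in fresh feed = NaOH in product, i.e. 1920×0.185 = (1−0.692)·n4·0.474.
n4 = 355.2/(0.474×0.308) = 2433 kg/min.
Recycle n2 = 0.692×2433 = 1683.6 kg/min.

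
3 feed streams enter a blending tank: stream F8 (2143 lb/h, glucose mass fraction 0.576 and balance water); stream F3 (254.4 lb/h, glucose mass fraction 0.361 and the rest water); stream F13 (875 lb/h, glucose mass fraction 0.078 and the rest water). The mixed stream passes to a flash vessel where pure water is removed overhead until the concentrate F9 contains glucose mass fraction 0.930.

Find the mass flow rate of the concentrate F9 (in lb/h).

glucose entering = 2143×0.576 + 254.4×0.361 + 875×0.078 = 1394.5 lb/h.
All glucose reports to F9, so F9 = 1394.5/0.930 = 1499.4 lb/h.

1499 lb/h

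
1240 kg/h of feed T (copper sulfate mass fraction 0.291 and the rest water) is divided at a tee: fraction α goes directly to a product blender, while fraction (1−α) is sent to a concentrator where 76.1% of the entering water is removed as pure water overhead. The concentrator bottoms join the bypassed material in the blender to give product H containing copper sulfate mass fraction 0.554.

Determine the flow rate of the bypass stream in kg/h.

149 kg/h

All 1240×0.291 = 360.84 kg/h of copper sulfate reaches H, so H = 360.84/0.554 = 651.34 kg/h and vapour = 588.66 kg/h.
The evaporator receives (1−α)·1240 of feed at 0.709 water and removes 0.761 of that water:
0.761×0.709×(1−α)×1240 = 588.66
(1−α) = 588.66/669.04 = 0.8799;  α = 0.1201.
Bypass flow = 0.1201×1240 = 148.97 kg/h.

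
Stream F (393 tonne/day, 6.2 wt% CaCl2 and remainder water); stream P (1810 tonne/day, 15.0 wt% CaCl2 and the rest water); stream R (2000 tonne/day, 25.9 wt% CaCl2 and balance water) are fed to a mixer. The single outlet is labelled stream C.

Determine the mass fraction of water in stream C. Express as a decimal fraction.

Total flow out = 393 + 1810 + 2000 = 4203 tonne/day.
water in = 393×0.938 + 1810×0.850 + 2000×0.741 = 3389.1 tonne/day.
water mass fraction in C = 3389.1/4203 = 0.806.

0.806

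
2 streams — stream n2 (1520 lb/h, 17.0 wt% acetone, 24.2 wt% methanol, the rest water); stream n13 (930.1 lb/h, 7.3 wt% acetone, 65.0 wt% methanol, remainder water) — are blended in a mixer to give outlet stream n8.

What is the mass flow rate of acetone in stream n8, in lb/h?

326.3 lb/h

acetone out = acetone in = 1520×0.170 + 930.1×0.073 = 326.3 lb/h.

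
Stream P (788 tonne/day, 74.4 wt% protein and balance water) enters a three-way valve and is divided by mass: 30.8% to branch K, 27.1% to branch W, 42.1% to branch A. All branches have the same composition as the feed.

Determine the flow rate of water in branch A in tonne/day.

Branch A total = 0.421×788 = 331.75 tonne/day.
water in A = 0.256×331.75 = 84.927 tonne/day.

84.93 tonne/day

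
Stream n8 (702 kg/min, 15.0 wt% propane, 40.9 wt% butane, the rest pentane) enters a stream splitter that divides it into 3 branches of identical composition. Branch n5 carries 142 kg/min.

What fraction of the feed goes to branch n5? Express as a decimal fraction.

Fraction to n5 = 142/702 = 0.2023.

0.202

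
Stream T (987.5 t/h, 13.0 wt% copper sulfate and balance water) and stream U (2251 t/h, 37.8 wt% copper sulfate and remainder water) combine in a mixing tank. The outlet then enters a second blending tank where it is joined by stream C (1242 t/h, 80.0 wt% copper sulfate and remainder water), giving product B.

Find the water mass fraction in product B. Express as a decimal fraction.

Overall, product flow = 4480.5 t/h.
water in = 987.5×0.870 + 2251×0.622 + 1242×0.200 = 2507.6 t/h.
water fraction in B = 0.560.

0.560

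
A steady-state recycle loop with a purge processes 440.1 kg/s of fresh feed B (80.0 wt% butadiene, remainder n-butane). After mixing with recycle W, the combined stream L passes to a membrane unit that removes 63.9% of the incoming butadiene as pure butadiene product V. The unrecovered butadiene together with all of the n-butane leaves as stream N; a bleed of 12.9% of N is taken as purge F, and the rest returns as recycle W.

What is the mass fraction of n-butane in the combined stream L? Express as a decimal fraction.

0.571

n-butane enters only via B and leaves only via the purge: 440.1×0.200 = 0.129×(n-butane in N), and the membrane unit passes all n-butane, so n-butane in L = n-butane in N = 682.33 kg/s.
butadiene in L: m_A = 440.1×0.800 + (1−0.129)·(1−0.639)·m_A, so m_A = 352.08/0.6856 = 513.56 kg/s.
L = 513.56 + 682.33 = 1195.9 kg/s.
n-butane fraction in L = 682.33/1195.9 = 0.571.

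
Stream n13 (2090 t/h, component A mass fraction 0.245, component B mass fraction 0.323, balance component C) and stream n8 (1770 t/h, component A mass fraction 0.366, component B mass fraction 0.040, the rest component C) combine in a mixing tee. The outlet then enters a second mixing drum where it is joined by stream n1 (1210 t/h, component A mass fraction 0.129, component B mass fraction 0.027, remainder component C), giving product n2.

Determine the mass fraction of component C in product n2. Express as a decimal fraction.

Overall, product flow = 5070 t/h.
component C in = 2090×0.432 + 1770×0.594 + 1210×0.844 = 2975.5 t/h.
component C fraction in n2 = 0.587.

0.587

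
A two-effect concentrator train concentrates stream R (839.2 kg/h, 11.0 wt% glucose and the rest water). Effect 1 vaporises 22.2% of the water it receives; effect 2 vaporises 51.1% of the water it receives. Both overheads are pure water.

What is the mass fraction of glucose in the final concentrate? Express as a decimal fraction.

water in feed = 839.2×0.890 = 746.89 kg/h.
After stage 1: water left = (1−0.222)×746.89 = 581.08; stream total = 673.39 kg/h.
After stage 2: water left = (1−0.511)×581.08 = 284.15; final concentrate = 376.46 kg/h.
glucose fraction = 92.312/376.46 = 0.2452.

0.2452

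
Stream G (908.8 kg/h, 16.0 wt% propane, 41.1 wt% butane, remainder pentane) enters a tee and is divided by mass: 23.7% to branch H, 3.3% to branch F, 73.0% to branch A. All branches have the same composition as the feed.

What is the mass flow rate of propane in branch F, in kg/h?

Branch F total = 0.033×908.8 = 29.99 kg/h.
propane in F = 0.160×29.99 = 4.7985 kg/h.

4.798 kg/h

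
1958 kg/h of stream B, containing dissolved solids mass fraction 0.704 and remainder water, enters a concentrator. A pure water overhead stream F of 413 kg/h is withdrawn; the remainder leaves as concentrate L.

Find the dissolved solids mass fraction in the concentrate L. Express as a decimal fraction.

dissolved solids is not removed: 1958×0.704 = 1378.4 kg/h of dissolved solids enters L.
Concentrate = 1958 − 413 = 1545 kg/h.
Mass fraction = 1378.4/1545 = 0.892.

0.892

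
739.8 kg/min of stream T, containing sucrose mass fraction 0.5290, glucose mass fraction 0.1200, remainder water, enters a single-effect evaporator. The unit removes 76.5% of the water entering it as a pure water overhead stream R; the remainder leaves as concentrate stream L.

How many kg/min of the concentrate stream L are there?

water entering = 739.8×0.351 = 259.67 kg/min; overhead removed = 0.765×259.67 = 198.65 kg/min.
Concentrate = 739.8 − 198.65 = 541.15 kg/min.

541.2 kg/min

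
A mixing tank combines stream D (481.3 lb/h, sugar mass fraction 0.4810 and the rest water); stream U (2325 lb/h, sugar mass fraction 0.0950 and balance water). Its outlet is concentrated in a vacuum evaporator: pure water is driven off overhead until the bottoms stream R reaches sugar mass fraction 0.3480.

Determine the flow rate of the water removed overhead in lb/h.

1506 lb/h

sugar entering = 481.3×0.481 + 2325×0.095 = 452.38 lb/h.
All sugar reports to R, so R = 452.38/0.348 = 1299.9 lb/h.
Total feed = 2806.3 lb/h; overhead = 2806.3 − 1299.9 = 1506.4 lb/h.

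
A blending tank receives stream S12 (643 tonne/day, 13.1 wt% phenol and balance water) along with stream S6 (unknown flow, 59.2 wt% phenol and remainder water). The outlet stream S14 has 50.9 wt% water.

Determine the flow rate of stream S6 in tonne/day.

2292 tonne/day

Let S6 be the unknown flow. Total out = 643 + S6.
water balance: 558.77 + 0.408·S6 = 0.509·(643 + S6)
(0.408 − 0.509)·S6 = 0.509×643 − 558.77 = -231.48
S6 = -231.48 / -0.101 = 2291.9 tonne/day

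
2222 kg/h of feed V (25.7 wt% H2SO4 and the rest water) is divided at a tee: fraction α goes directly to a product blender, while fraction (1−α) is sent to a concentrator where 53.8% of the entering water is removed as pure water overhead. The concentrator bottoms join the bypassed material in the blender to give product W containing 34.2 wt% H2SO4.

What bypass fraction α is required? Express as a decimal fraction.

0.378

All 2222×0.257 = 571.05 kg/h of H2SO4 reaches W, so W = 571.05/0.342 = 1669.7 kg/h and vapour = 552.25 kg/h.
The evaporator receives (1−α)·2222 of feed at 0.743 water and removes 0.538 of that water:
0.538×0.743×(1−α)×2222 = 552.25
(1−α) = 552.25/888.21 = 0.6218;  α = 0.3782.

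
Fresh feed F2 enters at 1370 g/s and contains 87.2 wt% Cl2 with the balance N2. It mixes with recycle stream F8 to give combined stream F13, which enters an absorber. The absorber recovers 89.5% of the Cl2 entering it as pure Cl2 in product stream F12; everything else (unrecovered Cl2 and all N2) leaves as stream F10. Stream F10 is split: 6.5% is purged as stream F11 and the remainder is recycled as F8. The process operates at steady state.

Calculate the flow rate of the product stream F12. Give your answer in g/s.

1186 g/s

Cl2 in F13: m_A = 1370×0.872 + (1−0.065)·(1−0.895)·m_A, so m_A = 1194.6/0.9018 = 1324.7 g/s.
Product F12 = 0.895×1324.7 = 1185.6 g/s.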